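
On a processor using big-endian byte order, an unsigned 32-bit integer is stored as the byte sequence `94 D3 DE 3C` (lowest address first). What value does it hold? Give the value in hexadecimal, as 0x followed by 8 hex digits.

In big-endian order the high byte comes first in memory.
The bytes are already most-significant first: 0x94D3DE3C.

0x94D3DE3C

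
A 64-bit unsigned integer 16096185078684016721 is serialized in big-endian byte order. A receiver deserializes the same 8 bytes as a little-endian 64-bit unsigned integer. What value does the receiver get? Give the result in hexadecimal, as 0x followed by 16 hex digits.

0x5160E73D0C2361DF

16096185078684016721 in 64-bit hexadecimal is 0xDF61230C3DE76051.
Stored big-endian, the bytes at ascending addresses are DF 61 23 0C 3D E7 60 51.
Read back as little-endian, the first byte is least significant, giving 0x5160E73D0C2361DF.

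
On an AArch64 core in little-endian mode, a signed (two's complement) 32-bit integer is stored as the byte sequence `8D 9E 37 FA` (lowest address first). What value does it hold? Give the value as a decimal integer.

-97018227

In little-endian order the low byte comes first in memory.
Reassemble most-significant byte first: FA 37 9E 8D → 0xFA379E8D.
Top bit is set, so as a signed 32-bit value this is 0xFA379E8D − 2^32 = -97018227.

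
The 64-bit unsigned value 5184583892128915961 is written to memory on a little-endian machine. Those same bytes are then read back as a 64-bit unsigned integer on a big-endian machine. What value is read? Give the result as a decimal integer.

17969800868649235271

5184583892128915961 in 64-bit hexadecimal is 0x47F35794AE8E61F9.
Stored little-endian, the bytes at ascending addresses are F9 61 8E AE 94 57 F3 47.
Read back as big-endian, the last byte is least significant, giving 0xF9618EAE9457F347.
0xF9618EAE9457F347 = 17969800868649235271.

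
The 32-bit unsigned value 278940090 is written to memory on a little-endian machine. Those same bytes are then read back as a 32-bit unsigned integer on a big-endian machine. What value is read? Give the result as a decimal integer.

3125387280

278940090 in 32-bit hexadecimal is 0x10A049BA.
Stored little-endian, the bytes at ascending addresses are BA 49 A0 10.
Read back as big-endian, the last byte is least significant, giving 0xBA49A010.
0xBA49A010 = 3125387280.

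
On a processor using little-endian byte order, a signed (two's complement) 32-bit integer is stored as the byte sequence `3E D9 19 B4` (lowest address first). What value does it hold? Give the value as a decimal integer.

-1273374402

In little-endian order the low byte comes first in memory.
Reassemble most-significant byte first: B4 19 D9 3E → 0xB419D93E.
Top bit is set, so as a signed 32-bit value this is 0xB419D93E − 2^32 = -1273374402.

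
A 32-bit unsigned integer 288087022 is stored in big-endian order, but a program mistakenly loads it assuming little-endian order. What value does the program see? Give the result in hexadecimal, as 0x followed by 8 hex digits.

288087022 in 32-bit hexadecimal is 0x112BDBEE.
Stored big-endian, the bytes at ascending addresses are 11 2B DB EE.
Read back as little-endian, the first byte is least significant, giving 0xEEDB2B11.

0xEEDB2B11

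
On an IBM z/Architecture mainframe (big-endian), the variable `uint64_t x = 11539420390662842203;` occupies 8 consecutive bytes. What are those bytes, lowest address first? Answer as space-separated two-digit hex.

11539420390662842203 in hexadecimal, padded to 64 bits, is 0xA02441B4F35BA75B.
Split into bytes (most-significant first): A0 24 41 B4 F3 5B A7 5B.
In big-endian order the high byte comes first in memory.
So the memory order matches the most-significant-first order: A0 24 41 B4 F3 5B A7 5B.

A0 24 41 B4 F3 5B A7 5B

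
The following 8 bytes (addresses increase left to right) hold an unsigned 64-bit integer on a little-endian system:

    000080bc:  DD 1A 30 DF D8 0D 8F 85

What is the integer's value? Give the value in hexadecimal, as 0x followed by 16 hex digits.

Little-endian stores the least-significant byte at the lowest address.
Reassemble most-significant byte first: 85 8F 0D D8 DF 30 1A DD → 0x858F0DD8DF301ADD.

0x858F0DD8DF301ADD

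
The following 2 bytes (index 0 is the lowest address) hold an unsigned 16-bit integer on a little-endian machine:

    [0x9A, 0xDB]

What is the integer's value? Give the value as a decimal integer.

56218

In little-endian order the low byte comes first in memory.
Reassemble most-significant byte first: DB 9A → 0xDB9A.
0xDB9A = 56218.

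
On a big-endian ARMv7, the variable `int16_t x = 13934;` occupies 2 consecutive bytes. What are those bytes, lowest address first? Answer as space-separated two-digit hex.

13934 in hexadecimal, padded to 16 bits, is 0x366E.
Split into bytes (most-significant first): 36 6E.
Big-endian stores the most-significant byte at the lowest address.
So the memory order matches the most-significant-first order: 36 6E.

36 6E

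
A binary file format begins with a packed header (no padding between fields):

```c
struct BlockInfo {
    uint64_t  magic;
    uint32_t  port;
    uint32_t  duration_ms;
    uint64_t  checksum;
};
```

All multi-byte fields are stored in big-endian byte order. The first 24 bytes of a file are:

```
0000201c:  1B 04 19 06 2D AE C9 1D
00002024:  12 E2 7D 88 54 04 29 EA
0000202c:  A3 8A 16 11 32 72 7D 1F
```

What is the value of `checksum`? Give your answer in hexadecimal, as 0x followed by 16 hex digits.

`checksum` follows `magic` (8 B), `port` (4 B), `duration_ms` (4 B), so it starts at offset 8 + 4 + 4 = 16 and occupies 8 bytes.
Bytes at offsets 16..23: A3 8A 16 11 32 72 7D 1F.
In big-endian order the high byte comes first in memory.
The bytes are already most-significant first: 0xA38A161132727D1F.

0xA38A161132727D1F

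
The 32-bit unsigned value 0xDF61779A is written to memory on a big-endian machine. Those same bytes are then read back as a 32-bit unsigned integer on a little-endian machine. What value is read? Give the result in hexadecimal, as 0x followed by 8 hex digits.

0x9A7761DF

Stored big-endian, the bytes at ascending addresses are DF 61 77 9A.
Read back as little-endian, the first byte is least significant, giving 0x9A7761DF.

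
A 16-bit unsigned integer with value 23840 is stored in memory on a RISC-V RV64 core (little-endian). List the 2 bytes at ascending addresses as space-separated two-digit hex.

23840 in hexadecimal, padded to 16 bits, is 0x5D20.
Split into bytes (most-significant first): 5D 20.
Little-endian stores the least-significant byte at the lowest address.
So at ascending addresses the bytes are 20 5D.

20 5D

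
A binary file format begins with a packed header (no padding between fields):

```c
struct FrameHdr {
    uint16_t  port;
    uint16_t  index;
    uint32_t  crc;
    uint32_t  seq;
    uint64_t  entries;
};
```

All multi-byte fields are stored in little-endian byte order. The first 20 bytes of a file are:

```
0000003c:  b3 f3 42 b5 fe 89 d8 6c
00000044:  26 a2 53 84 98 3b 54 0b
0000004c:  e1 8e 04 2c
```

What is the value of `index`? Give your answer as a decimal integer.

46402

`index` follows `port` (2 bytes), so it starts at byte offset 2 and occupies 2 bytes.
Bytes at offsets 2..3: 42 B5.
Little-endian stores the least-significant byte at the lowest address.
Reassemble most-significant byte first: B5 42 → 0xB542.
0xB542 = 46402.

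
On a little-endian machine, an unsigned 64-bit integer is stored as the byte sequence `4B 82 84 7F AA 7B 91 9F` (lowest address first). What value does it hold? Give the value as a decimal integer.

Little-endian: lowest address holds the least-significant byte.
Reassemble most-significant byte first: 9F 91 7B AA 7F 84 82 4B → 0x9F917BAA7F84824B.
0x9F917BAA7F84824B = 11498107295867634251.

11498107295867634251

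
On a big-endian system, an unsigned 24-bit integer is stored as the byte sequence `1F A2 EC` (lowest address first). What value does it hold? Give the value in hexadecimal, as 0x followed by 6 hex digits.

In big-endian order the high byte comes first in memory.
The bytes are already most-significant first: 0x1FA2EC.

0x1FA2EC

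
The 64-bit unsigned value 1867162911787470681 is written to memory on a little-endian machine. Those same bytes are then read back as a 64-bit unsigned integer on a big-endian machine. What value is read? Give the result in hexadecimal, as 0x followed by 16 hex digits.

1867162911787470681 in 64-bit hexadecimal is 0x19E97EC68EE04F59.
Stored little-endian, the bytes at ascending addresses are 59 4F E0 8E C6 7E E9 19.
Read back as big-endian, the last byte is least significant, giving 0x594FE08EC67EE919.

0x594FE08EC67EE919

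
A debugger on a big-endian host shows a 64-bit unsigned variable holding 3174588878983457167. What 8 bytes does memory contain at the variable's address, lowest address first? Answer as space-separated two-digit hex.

3174588878983457167 in hexadecimal, padded to 64 bits, is 0x2C0E67C407B6E98F.
Split into bytes (most-significant first): 2C 0E 67 C4 07 B6 E9 8F.
Big-endian stores the most-significant byte at the lowest address.
So the memory order matches the most-significant-first order: 2C 0E 67 C4 07 B6 E9 8F.

2C 0E 67 C4 07 B6 E9 8F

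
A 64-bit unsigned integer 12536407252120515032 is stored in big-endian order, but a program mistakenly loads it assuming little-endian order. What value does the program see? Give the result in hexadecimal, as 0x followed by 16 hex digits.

0xD831469EF943FAAD

12536407252120515032 in 64-bit hexadecimal is 0xADFA43F99E4631D8.
Stored big-endian, the bytes at ascending addresses are AD FA 43 F9 9E 46 31 D8.
Read back as little-endian, the first byte is least significant, giving 0xD831469EF943FAAD.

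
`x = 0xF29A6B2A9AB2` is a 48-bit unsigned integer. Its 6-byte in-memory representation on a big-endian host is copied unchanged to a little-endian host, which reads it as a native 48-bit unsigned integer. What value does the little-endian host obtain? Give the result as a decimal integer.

Stored big-endian, the bytes at ascending addresses are F2 9A 6B 2A 9A B2.
Read back as little-endian, the first byte is least significant, giving 0xB29A2A6B9AF2.
0xB29A2A6B9AF2 = 196375206402802.

196375206402802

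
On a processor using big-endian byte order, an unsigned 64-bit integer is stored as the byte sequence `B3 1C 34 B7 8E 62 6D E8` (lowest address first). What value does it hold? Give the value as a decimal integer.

In big-endian order the high byte comes first in memory.
The bytes are already most-significant first: 0xB31C34B78E626DE8.
0xB31C34B78E626DE8 = 12906248595109473768.

12906248595109473768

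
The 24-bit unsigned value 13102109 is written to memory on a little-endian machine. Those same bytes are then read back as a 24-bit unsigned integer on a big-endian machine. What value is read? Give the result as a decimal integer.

1961159

13102109 in 24-bit hexadecimal is 0xC7EC1D.
Stored little-endian, the bytes at ascending addresses are 1D EC C7.
Read back as big-endian, the last byte is least significant, giving 0x1DECC7.
0x1DECC7 = 1961159.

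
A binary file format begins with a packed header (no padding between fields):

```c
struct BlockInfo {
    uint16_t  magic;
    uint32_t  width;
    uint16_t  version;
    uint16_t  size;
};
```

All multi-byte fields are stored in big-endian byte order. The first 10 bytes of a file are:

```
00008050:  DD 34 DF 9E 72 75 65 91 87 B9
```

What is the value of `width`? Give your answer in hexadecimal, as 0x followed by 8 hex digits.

`width` follows `magic` (2 bytes), so it starts at byte offset 2 and occupies 4 bytes.
Bytes at offsets 2..5: DF 9E 72 75.
Big-endian stores the most-significant byte at the lowest address.
The bytes are already most-significant first: 0xDF9E7275.

0xDF9E7275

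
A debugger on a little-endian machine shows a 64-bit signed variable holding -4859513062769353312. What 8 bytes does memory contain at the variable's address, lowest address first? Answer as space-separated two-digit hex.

A0 1D 43 C0 9D 8A 8F BC

Two's complement of -4859513062769353312 in 64 bits: 4859513062769353312 = 0x437075623FBCE260; invert → 0xBC8F8A9DC0431D9F; add 1 → 0xBC8F8A9DC0431DA0.
Split into bytes (most-significant first): BC 8F 8A 9D C0 43 1D A0.
Little-endian stores the least-significant byte at the lowest address.
So at ascending addresses the bytes are A0 1D 43 C0 9D 8A 8F BC.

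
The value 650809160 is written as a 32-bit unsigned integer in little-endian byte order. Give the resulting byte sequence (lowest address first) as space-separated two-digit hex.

48 8F CA 26

650809160 in hexadecimal, padded to 32 bits, is 0x26CA8F48.
Split into bytes (most-significant first): 26 CA 8F 48.
Little-endian: lowest address holds the least-significant byte.
So at ascending addresses the bytes are 48 8F CA 26.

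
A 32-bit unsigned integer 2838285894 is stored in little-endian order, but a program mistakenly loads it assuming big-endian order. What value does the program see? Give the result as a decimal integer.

1187916969

2838285894 in 32-bit hexadecimal is 0xA92CCE46.
Stored little-endian, the bytes at ascending addresses are 46 CE 2C A9.
Read back as big-endian, the last byte is least significant, giving 0x46CE2CA9.
0x46CE2CA9 = 1187916969.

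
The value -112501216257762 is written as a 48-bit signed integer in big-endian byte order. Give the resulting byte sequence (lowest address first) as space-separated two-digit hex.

99 AE 44 F7 D9 1E

Two's complement of -112501216257762 in 48 bits: 112501216257762 = 0x6651BB0826E2; invert → 0x99AE44F7D91D; add 1 → 0x99AE44F7D91E.
Split into bytes (most-significant first): 99 AE 44 F7 D9 1E.
Big-endian stores the most-significant byte at the lowest address.
So the memory order matches the most-significant-first order: 99 AE 44 F7 D9 1E.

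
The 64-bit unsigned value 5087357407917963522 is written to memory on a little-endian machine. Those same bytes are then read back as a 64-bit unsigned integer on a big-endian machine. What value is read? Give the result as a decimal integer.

214315469072275782

5087357407917963522 in 64-bit hexadecimal is 0x4699EC9BC866F902.
Stored little-endian, the bytes at ascending addresses are 02 F9 66 C8 9B EC 99 46.
Read back as big-endian, the last byte is least significant, giving 0x02F966C89BEC9946.
0x02F966C89BEC9946 = 214315469072275782.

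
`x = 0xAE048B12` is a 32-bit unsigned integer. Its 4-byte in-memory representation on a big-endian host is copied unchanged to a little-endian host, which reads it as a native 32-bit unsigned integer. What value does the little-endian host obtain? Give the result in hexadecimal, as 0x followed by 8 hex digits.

0x128B04AE

Stored big-endian, the bytes at ascending addresses are AE 04 8B 12.
Read back as little-endian, the first byte is least significant, giving 0x128B04AE.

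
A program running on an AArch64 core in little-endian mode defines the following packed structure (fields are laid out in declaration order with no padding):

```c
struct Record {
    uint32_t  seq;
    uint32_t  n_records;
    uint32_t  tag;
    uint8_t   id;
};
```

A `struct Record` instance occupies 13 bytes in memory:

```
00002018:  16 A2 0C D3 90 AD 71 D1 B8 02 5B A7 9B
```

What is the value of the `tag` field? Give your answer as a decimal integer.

2807759544

`tag` follows `seq` (4 B), `n_records` (4 B), so it starts at offset 4 + 4 = 8 and occupies 4 bytes.
Bytes at offsets 8..11: B8 02 5B A7.
In little-endian order the low byte comes first in memory.
Reassemble most-significant byte first: A7 5B 02 B8 → 0xA75B02B8.
0xA75B02B8 = 2807759544.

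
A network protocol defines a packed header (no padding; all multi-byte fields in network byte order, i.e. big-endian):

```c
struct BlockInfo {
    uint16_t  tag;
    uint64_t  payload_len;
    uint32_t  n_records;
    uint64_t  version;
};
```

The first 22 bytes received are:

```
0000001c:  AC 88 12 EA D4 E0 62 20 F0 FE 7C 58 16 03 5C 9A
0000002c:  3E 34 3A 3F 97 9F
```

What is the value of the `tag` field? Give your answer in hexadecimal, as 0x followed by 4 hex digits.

`tag` is the first field, at byte offset 0, occupying 2 bytes.
Bytes at offsets 0..1: AC 88.
In big-endian order the high byte comes first in memory.
The bytes are already most-significant first: 0xAC88.

0xAC88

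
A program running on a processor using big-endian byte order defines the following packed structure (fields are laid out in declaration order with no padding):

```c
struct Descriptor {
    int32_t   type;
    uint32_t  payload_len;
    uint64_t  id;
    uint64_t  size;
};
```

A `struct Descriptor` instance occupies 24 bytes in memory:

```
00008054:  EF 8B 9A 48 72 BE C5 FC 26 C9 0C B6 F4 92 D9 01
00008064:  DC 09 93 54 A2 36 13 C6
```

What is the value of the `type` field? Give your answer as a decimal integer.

`type` is the first field, at byte offset 0, occupying 4 bytes.
Bytes at offsets 0..3: EF 8B 9A 48.
Big-endian: lowest address holds the most-significant byte.
The bytes are already most-significant first: 0xEF8B9A48.
Top bit is set, so as a signed 32-bit value this is 0xEF8B9A48 − 2^32 = -276063672.

-276063672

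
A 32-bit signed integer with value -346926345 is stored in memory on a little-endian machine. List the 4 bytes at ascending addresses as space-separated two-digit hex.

F7 52 52 EB

Two's complement of -346926345 in 32 bits: 346926345 = 0x14ADAD09; invert → 0xEB5252F6; add 1 → 0xEB5252F7.
Split into bytes (most-significant first): EB 52 52 F7.
Little-endian: lowest address holds the least-significant byte.
So at ascending addresses the bytes are F7 52 52 EB.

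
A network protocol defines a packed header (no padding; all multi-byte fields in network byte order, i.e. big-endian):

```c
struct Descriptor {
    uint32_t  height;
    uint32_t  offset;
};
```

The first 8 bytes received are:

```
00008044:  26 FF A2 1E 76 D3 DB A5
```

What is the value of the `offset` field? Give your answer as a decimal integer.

1993595813

`offset` follows `height` (4 bytes), so it starts at byte offset 4 and occupies 4 bytes.
Bytes at offsets 4..7: 76 D3 DB A5.
Big-endian stores the most-significant byte at the lowest address.
The bytes are already most-significant first: 0x76D3DBA5.
0x76D3DBA5 = 1993595813.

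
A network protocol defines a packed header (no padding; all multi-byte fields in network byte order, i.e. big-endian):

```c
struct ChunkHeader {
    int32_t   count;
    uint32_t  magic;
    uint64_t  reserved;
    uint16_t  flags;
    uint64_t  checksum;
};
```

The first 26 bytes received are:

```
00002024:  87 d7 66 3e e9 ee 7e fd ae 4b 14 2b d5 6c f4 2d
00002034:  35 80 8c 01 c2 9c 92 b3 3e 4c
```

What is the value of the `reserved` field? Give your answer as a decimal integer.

12559154164349596717

`reserved` follows `count` (4 B), `magic` (4 B), so it starts at offset 4 + 4 = 8 and occupies 8 bytes.
Bytes at offsets 8..15: AE 4B 14 2B D5 6C F4 2D.
In big-endian order the high byte comes first in memory.
The bytes are already most-significant first: 0xAE4B142BD56CF42D.
0xAE4B142BD56CF42D = 12559154164349596717.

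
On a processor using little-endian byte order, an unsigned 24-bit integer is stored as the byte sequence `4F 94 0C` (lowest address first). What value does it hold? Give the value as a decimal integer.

824399

Little-endian stores the least-significant byte at the lowest address.
Reassemble most-significant byte first: 0C 94 4F → 0x0C944F.
0x0C944F = 824399.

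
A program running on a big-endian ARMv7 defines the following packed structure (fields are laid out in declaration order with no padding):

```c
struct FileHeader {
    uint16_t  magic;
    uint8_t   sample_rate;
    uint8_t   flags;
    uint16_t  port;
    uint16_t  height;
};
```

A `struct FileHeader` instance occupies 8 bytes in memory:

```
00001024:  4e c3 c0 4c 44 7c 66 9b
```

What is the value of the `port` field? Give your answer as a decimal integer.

17532

`port` follows `magic` (2 B), `sample_rate` (1 B), `flags` (1 B), so it starts at offset 2 + 1 + 1 = 4 and occupies 2 bytes.
Bytes at offsets 4..5: 44 7C.
Big-endian: lowest address holds the most-significant byte.
The bytes are already most-significant first: 0x447C.
0x447C = 17532.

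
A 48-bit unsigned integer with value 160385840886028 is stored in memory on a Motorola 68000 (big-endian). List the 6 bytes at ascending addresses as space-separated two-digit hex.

91 DE BD 12 B1 0C

160385840886028 in hexadecimal, padded to 48 bits, is 0x91DEBD12B10C.
Split into bytes (most-significant first): 91 DE BD 12 B1 0C.
Big-endian stores the most-significant byte at the lowest address.
So the memory order matches the most-significant-first order: 91 DE BD 12 B1 0C.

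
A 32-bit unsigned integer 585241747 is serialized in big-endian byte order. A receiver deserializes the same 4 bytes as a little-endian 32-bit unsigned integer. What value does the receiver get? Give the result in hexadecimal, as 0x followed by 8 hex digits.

585241747 in 32-bit hexadecimal is 0x22E21493.
Stored big-endian, the bytes at ascending addresses are 22 E2 14 93.
Read back as little-endian, the first byte is least significant, giving 0x9314E222.

0x9314E222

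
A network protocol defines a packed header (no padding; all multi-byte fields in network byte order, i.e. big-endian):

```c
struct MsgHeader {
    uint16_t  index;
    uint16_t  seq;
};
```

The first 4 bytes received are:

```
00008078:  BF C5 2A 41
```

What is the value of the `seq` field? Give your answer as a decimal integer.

10817

`seq` follows `index` (2 bytes), so it starts at byte offset 2 and occupies 2 bytes.
Bytes at offsets 2..3: 2A 41.
In big-endian order the high byte comes first in memory.
The bytes are already most-significant first: 0x2A41.
0x2A41 = 10817.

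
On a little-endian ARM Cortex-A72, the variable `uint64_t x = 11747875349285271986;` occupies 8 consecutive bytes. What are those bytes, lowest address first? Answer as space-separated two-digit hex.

11747875349285271986 in hexadecimal, padded to 64 bits, is 0xA308D66323B779B2.
Split into bytes (most-significant first): A3 08 D6 63 23 B7 79 B2.
Little-endian: lowest address holds the least-significant byte.
So at ascending addresses the bytes are B2 79 B7 23 63 D6 08 A3.

B2 79 B7 23 63 D6 08 A3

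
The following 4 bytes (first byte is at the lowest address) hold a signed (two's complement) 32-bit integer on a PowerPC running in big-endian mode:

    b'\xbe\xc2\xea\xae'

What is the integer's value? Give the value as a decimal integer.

In big-endian order the high byte comes first in memory.
The bytes are already most-significant first: 0xBEC2EAAE.
Top bit is set, so as a signed 32-bit value this is 0xBEC2EAAE − 2^32 = -1094522194.

-1094522194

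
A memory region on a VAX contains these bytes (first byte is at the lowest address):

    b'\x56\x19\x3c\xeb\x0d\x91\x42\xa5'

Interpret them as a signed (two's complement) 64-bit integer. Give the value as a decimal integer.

-6538504220021352106

In little-endian order the low byte comes first in memory.
Reassemble most-significant byte first: A5 42 91 0D EB 3C 19 56 → 0xA542910DEB3C1956.
Top bit is set, so as a signed 64-bit value this is 0xA542910DEB3C1956 − 2^64 = -6538504220021352106.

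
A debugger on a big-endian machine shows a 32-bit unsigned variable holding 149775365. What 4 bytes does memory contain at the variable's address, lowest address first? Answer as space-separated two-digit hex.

149775365 in hexadecimal, padded to 32 bits, is 0x08ED6405.
Split into bytes (most-significant first): 08 ED 64 05.
In big-endian order the high byte comes first in memory.
So the memory order matches the most-significant-first order: 08 ED 64 05.

08 ED 64 05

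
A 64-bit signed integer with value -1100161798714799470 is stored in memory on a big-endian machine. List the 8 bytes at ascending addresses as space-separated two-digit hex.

Two's complement of -1100161798714799470 in 64 bits: 1100161798714799470 = 0x0F448F53B7D9B56E; invert → 0xF0BB70AC48264A91; add 1 → 0xF0BB70AC48264A92.
Split into bytes (most-significant first): F0 BB 70 AC 48 26 4A 92.
In big-endian order the high byte comes first in memory.
So the memory order matches the most-significant-first order: F0 BB 70 AC 48 26 4A 92.

F0 BB 70 AC 48 26 4A 92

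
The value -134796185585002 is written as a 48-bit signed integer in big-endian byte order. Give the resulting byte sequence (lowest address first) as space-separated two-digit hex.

85 67 51 3D BA 96

Two's complement of -134796185585002 in 48 bits: 134796185585002 = 0x7A98AEC2456A; invert → 0x8567513DBA95; add 1 → 0x8567513DBA96.
Split into bytes (most-significant first): 85 67 51 3D BA 96.
Big-endian stores the most-significant byte at the lowest address.
So the memory order matches the most-significant-first order: 85 67 51 3D BA 96.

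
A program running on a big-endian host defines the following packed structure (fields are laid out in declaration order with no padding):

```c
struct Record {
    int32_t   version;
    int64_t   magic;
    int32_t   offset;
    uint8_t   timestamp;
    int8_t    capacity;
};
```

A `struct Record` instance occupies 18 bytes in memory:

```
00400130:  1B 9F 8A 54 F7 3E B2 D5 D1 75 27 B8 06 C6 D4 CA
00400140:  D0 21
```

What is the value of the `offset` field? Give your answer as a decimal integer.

`offset` follows `version` (4 B), `magic` (8 B), so it starts at offset 4 + 8 = 12 and occupies 4 bytes.
Bytes at offsets 12..15: 06 C6 D4 CA.
Big-endian stores the most-significant byte at the lowest address.
The bytes are already most-significant first: 0x06C6D4CA.
0x06C6D4CA = 113693898.

113693898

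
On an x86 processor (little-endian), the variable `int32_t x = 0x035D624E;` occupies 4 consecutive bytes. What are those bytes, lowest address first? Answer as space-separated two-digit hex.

4E 62 5D 03

Split into bytes (most-significant first): 03 5D 62 4E.
Little-endian: lowest address holds the least-significant byte.
So at ascending addresses the bytes are 4E 62 5D 03.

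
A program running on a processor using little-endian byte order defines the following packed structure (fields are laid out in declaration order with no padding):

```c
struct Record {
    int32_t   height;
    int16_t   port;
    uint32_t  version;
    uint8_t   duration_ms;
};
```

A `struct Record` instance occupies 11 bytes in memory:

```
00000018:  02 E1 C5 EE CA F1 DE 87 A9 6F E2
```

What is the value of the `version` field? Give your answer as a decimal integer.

1873381342

`version` follows `height` (4 B), `port` (2 B), so it starts at offset 4 + 2 = 6 and occupies 4 bytes.
Bytes at offsets 6..9: DE 87 A9 6F.
Little-endian stores the least-significant byte at the lowest address.
Reassemble most-significant byte first: 6F A9 87 DE → 0x6FA987DE.
0x6FA987DE = 1873381342.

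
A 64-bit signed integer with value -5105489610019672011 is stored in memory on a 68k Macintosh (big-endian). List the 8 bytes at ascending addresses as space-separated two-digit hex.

B9 25 A8 3F EE 54 70 35

Two's complement of -5105489610019672011 in 64 bits: 5105489610019672011 = 0x46DA57C011AB8FCB; invert → 0xB925A83FEE547034; add 1 → 0xB925A83FEE547035.
Split into bytes (most-significant first): B9 25 A8 3F EE 54 70 35.
Big-endian stores the most-significant byte at the lowest address.
So the memory order matches the most-significant-first order: B9 25 A8 3F EE 54 70 35.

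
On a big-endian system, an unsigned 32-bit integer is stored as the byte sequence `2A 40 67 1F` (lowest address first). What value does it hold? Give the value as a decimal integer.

Big-endian stores the most-significant byte at the lowest address.
The bytes are already most-significant first: 0x2A40671F.
0x2A40671F = 708863775.

708863775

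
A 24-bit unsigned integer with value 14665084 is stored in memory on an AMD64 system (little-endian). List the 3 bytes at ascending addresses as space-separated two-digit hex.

7C C5 DF

14665084 in hexadecimal, padded to 24 bits, is 0xDFC57C.
Split into bytes (most-significant first): DF C5 7C.
Little-endian: lowest address holds the least-significant byte.
So at ascending addresses the bytes are 7C C5 DF.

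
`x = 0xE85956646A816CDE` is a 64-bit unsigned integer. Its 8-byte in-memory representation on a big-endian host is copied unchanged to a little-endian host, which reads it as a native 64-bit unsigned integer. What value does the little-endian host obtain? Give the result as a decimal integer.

Stored big-endian, the bytes at ascending addresses are E8 59 56 64 6A 81 6C DE.
Read back as little-endian, the first byte is least significant, giving 0xDE6C816A645659E8.
0xDE6C816A645659E8 = 16027327467854649832.

16027327467854649832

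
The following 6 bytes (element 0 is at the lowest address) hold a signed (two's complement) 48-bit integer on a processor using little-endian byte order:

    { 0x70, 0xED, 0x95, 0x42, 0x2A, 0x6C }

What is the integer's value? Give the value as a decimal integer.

Little-endian: lowest address holds the least-significant byte.
Reassemble most-significant byte first: 6C 2A 42 95 ED 70 → 0x6C2A4295ED70.
0x6C2A4295ED70 = 118928761548144.

118928761548144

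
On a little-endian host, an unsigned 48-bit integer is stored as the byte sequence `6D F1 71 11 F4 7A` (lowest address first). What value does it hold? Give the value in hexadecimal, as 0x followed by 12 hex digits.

0x7AF41171F16D

Little-endian: lowest address holds the least-significant byte.
Reassemble most-significant byte first: 7A F4 11 71 F1 6D → 0x7AF41171F16D.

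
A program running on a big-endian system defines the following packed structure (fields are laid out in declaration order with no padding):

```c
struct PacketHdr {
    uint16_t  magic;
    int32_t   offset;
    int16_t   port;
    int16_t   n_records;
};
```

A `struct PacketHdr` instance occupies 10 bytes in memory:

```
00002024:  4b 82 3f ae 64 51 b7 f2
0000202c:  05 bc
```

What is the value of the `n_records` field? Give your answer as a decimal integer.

1468

`n_records` follows `magic` (2 B), `offset` (4 B), `port` (2 B), so it starts at offset 2 + 4 + 2 = 8 and occupies 2 bytes.
Bytes at offsets 8..9: 05 BC.
Big-endian stores the most-significant byte at the lowest address.
The bytes are already most-significant first: 0x05BC.
0x05BC = 1468.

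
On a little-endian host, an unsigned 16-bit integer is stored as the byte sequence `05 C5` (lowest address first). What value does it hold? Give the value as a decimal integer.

50437

Little-endian stores the least-significant byte at the lowest address.
Reassemble most-significant byte first: C5 05 → 0xC505.
0xC505 = 50437.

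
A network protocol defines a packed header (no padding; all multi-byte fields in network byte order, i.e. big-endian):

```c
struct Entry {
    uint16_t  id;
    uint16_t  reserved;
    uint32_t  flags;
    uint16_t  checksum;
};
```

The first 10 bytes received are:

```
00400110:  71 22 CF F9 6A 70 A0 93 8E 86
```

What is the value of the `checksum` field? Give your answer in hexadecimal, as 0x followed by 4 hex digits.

`checksum` follows `id` (2 B), `reserved` (2 B), `flags` (4 B), so it starts at offset 2 + 2 + 4 = 8 and occupies 2 bytes.
Bytes at offsets 8..9: 8E 86.
Big-endian stores the most-significant byte at the lowest address.
The bytes are already most-significant first: 0x8E86.

0x8E86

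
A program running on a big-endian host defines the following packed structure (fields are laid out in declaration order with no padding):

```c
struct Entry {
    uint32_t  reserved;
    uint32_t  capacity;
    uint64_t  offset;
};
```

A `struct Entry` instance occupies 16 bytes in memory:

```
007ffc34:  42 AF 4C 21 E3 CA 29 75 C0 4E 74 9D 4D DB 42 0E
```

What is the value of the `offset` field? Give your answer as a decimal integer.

13857141322430497294

`offset` follows `reserved` (4 B), `capacity` (4 B), so it starts at offset 4 + 4 = 8 and occupies 8 bytes.
Bytes at offsets 8..15: C0 4E 74 9D 4D DB 42 0E.
In big-endian order the high byte comes first in memory.
The bytes are already most-significant first: 0xC04E749D4DDB420E.
0xC04E749D4DDB420E = 13857141322430497294.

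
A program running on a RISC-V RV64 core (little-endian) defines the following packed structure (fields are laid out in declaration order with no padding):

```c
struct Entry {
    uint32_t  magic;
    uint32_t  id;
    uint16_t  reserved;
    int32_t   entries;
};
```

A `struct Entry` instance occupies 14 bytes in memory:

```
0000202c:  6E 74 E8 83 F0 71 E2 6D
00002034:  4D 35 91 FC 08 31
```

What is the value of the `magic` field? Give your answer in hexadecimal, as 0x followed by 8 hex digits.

`magic` is the first field, at byte offset 0, occupying 4 bytes.
Bytes at offsets 0..3: 6E 74 E8 83.
Little-endian: lowest address holds the least-significant byte.
Reassemble most-significant byte first: 83 E8 74 6E → 0x83E8746E.

0x83E8746E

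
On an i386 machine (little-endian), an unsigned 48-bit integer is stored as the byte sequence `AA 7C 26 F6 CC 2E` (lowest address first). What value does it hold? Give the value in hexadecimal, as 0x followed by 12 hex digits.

Little-endian: lowest address holds the least-significant byte.
Reassemble most-significant byte first: 2E CC F6 26 7C AA → 0x2ECCF6267CAA.

0x2ECCF6267CAA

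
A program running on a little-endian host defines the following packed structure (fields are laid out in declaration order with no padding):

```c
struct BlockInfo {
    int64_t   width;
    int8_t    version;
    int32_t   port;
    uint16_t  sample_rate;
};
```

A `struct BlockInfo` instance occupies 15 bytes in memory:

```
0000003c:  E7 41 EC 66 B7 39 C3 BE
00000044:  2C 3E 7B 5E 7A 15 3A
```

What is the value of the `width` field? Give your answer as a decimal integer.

-4700850126176108057

`width` is the first field, at byte offset 0, occupying 8 bytes.
Bytes at offsets 0..7: E7 41 EC 66 B7 39 C3 BE.
Little-endian: lowest address holds the least-significant byte.
Reassemble most-significant byte first: BE C3 39 B7 66 EC 41 E7 → 0xBEC339B766EC41E7.
Top bit is set, so as a signed 64-bit value this is 0xBEC339B766EC41E7 − 2^64 = -4700850126176108057.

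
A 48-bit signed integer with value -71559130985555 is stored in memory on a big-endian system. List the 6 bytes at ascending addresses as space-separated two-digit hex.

Two's complement of -71559130985555 in 48 bits: 71559130985555 = 0x411528953453; invert → 0xBEEAD76ACBAC; add 1 → 0xBEEAD76ACBAD.
Split into bytes (most-significant first): BE EA D7 6A CB AD.
Big-endian stores the most-significant byte at the lowest address.
So the memory order matches the most-significant-first order: BE EA D7 6A CB AD.

BE EA D7 6A CB AD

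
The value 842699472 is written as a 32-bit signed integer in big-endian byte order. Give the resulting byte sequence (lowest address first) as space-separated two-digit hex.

842699472 in hexadecimal, padded to 32 bits, is 0x323A92D0.
Split into bytes (most-significant first): 32 3A 92 D0.
In big-endian order the high byte comes first in memory.
So the memory order matches the most-significant-first order: 32 3A 92 D0.

32 3A 92 D0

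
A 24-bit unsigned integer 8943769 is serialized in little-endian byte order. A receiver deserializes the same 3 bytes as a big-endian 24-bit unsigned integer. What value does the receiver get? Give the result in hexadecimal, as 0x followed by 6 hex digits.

0x997888

8943769 in 24-bit hexadecimal is 0x887899.
Stored little-endian, the bytes at ascending addresses are 99 78 88.
Read back as big-endian, the last byte is least significant, giving 0x997888.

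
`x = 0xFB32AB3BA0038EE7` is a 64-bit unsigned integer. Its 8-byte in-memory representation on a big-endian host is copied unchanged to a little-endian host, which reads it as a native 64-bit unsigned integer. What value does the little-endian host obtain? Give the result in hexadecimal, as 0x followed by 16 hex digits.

0xE78E03A03BAB32FB

Stored big-endian, the bytes at ascending addresses are FB 32 AB 3B A0 03 8E E7.
Read back as little-endian, the first byte is least significant, giving 0xE78E03A03BAB32FB.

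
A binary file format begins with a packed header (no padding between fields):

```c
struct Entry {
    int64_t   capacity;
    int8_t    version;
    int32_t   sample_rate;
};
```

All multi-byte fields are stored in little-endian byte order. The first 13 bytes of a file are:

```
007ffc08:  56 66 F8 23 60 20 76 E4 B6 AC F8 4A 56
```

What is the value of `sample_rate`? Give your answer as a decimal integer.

`sample_rate` follows `capacity` (8 B), `version` (1 B), so it starts at offset 8 + 1 = 9 and occupies 4 bytes.
Bytes at offsets 9..12: AC F8 4A 56.
Little-endian: lowest address holds the least-significant byte.
Reassemble most-significant byte first: 56 4A F8 AC → 0x564AF8AC.
0x564AF8AC = 1447753900.

1447753900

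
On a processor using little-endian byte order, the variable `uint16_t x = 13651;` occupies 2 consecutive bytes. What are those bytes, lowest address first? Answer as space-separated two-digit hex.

53 35

13651 in hexadecimal, padded to 16 bits, is 0x3553.
Split into bytes (most-significant first): 35 53.
Little-endian stores the least-significant byte at the lowest address.
So at ascending addresses the bytes are 53 35.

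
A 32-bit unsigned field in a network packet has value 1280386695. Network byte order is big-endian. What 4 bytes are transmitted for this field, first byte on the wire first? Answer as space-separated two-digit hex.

4C 51 26 87

1280386695 in hexadecimal, padded to 32 bits, is 0x4C512687.
Split into bytes (most-significant first): 4C 51 26 87.
Big-endian stores the most-significant byte at the lowest address.
So the memory order matches the most-significant-first order: 4C 51 26 87.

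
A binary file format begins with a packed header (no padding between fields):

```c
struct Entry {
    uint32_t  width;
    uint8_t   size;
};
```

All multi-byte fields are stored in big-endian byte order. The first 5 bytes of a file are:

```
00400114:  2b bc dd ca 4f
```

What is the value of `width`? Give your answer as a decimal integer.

733797834

`width` is the first field, at byte offset 0, occupying 4 bytes.
Bytes at offsets 0..3: 2B BC DD CA.
In big-endian order the high byte comes first in memory.
The bytes are already most-significant first: 0x2BBCDDCA.
0x2BBCDDCA = 733797834.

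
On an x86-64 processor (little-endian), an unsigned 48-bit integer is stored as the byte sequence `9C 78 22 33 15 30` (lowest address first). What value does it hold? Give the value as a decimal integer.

Little-endian: lowest address holds the least-significant byte.
Reassemble most-significant byte first: 30 15 33 22 78 9C → 0x30153322789C.
0x30153322789C = 52867610343580.

52867610343580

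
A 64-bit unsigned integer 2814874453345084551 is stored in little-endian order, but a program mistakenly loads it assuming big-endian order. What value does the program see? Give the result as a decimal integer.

2814874453345084551 in 64-bit hexadecimal is 0x27107166C6F4A487.
Stored little-endian, the bytes at ascending addresses are 87 A4 F4 C6 66 71 10 27.
Read back as big-endian, the last byte is least significant, giving 0x87A4F4C666711027.
0x87A4F4C666711027 = 9774206224260206631.

9774206224260206631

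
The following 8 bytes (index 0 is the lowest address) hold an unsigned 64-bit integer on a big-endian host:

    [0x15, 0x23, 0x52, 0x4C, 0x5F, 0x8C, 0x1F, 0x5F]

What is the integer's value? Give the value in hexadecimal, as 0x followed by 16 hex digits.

0x1523524C5F8C1F5F

Big-endian stores the most-significant byte at the lowest address.
The bytes are already most-significant first: 0x1523524C5F8C1F5F.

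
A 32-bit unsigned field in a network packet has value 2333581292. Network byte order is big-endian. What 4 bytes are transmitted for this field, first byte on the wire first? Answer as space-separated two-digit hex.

2333581292 in hexadecimal, padded to 32 bits, is 0x8B179FEC.
Split into bytes (most-significant first): 8B 17 9F EC.
Big-endian stores the most-significant byte at the lowest address.
So the memory order matches the most-significant-first order: 8B 17 9F EC.

8B 17 9F EC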